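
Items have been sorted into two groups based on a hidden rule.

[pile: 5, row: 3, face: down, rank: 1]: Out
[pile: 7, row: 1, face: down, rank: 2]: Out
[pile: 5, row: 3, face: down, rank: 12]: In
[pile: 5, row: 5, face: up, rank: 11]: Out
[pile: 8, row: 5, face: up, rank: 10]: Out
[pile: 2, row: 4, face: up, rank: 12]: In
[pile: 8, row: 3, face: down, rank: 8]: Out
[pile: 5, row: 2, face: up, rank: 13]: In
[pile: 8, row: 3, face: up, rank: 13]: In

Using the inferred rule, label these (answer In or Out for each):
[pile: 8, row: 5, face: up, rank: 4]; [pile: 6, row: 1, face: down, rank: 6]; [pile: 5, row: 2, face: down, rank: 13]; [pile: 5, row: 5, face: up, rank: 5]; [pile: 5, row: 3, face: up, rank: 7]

Out, Out, In, Out, Out

The classifier is using: rank ≥ 12.
[pile: 8, row: 5, face: up, rank: 4]: Out (rank = 4). [pile: 6, row: 1, face: down, rank: 6]: Out (rank = 6). [pile: 5, row: 2, face: down, rank: 13]: In (rank = 13). [pile: 5, row: 5, face: up, rank: 5]: Out (rank = 5). [pile: 5, row: 3, face: up, rank: 7]: Out (rank = 7).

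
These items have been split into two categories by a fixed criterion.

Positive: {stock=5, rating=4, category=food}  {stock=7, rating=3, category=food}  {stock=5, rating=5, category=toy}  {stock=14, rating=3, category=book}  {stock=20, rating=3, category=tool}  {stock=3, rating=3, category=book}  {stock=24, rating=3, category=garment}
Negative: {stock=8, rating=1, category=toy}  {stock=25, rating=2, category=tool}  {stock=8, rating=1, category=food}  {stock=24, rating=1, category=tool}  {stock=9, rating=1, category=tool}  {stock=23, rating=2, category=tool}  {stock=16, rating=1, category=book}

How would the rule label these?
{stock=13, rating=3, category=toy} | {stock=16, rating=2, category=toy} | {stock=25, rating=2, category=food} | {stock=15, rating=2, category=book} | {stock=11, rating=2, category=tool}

The classifier is using: rating ≥ 3.

Positive, Negative, Negative, Negative, Negative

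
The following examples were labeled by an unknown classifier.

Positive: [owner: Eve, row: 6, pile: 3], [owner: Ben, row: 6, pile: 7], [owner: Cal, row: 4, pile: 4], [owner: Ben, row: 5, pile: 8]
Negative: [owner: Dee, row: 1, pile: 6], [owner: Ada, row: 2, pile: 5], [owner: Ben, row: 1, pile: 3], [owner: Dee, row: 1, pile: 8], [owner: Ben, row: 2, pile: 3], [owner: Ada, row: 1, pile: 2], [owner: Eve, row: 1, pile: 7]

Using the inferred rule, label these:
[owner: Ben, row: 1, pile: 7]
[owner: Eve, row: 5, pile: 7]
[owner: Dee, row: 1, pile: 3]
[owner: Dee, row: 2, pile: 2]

A rule that fits every label: row ≥ 4 — true of each 'Positive' example, false of each 'Negative' one.
[owner: Ben, row: 1, pile: 7]: Negative (row = 1).
[owner: Eve, row: 5, pile: 7]: Positive (row = 5).
[owner: Dee, row: 1, pile: 3]: Negative (row = 1).
[owner: Dee, row: 2, pile: 2]: Negative (row = 2).

Negative, Positive, Negative, Negative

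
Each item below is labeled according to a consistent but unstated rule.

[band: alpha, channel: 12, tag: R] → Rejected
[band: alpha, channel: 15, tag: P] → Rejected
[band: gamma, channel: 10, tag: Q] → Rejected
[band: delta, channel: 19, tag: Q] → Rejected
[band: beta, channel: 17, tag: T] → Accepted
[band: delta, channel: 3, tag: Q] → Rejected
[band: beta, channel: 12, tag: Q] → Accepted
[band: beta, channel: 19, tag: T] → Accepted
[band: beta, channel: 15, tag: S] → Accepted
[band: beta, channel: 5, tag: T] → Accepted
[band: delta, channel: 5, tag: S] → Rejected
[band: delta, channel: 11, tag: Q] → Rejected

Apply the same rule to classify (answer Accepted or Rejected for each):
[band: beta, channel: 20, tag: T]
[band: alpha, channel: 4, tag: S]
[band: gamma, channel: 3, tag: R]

The distinguishing property — band is beta — holds for all the 'Accepted' cases and none of the 'Rejected' cases.
[band: beta, channel: 20, tag: T] — band is beta, hence Accepted.
[band: alpha, channel: 4, tag: S] — band is alpha, hence Rejected.
[band: gamma, channel: 3, tag: R] — band is gamma, hence Rejected.

Accepted, Rejected, Rejected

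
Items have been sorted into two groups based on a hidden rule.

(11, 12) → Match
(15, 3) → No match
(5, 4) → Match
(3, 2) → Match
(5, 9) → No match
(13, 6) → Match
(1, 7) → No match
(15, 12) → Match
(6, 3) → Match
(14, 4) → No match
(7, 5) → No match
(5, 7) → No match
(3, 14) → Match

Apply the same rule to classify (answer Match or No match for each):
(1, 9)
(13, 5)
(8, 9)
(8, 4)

No match, No match, Match, No match

Comparing the two groups points to one rule — sum is odd.
(1, 9): 1+9 = 10, lacks this property → No match. (13, 5): 13+5 = 18, lacks this property → No match. (8, 9): 8+9 = 17, passes → Match. (8, 4): 8+4 = 12, lacks this property → No match.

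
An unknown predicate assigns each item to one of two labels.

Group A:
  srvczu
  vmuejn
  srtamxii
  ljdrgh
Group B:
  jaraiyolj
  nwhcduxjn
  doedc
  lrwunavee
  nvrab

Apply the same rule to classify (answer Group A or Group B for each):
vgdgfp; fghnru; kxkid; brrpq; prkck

Group A, Group A, Group B, Group B, Group B

Looking at the examples, the only property every 'Group A' case has and every 'Group B' case lacks is: even length.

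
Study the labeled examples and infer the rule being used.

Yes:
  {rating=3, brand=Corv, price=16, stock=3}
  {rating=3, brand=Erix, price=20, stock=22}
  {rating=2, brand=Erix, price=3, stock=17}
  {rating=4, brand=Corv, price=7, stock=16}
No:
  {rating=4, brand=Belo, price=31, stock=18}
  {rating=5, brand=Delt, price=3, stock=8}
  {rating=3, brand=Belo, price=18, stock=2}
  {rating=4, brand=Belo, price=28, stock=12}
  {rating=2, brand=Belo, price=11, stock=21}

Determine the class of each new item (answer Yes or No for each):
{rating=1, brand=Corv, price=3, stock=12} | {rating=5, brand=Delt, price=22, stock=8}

Yes, No

The pattern is that an item is 'Yes' exactly when: brand is Corv OR brand is Erix.
{rating=1, brand=Corv, price=3, stock=12}: Yes (brand is Corv). {rating=5, brand=Delt, price=22, stock=8}: No (brand is Delt).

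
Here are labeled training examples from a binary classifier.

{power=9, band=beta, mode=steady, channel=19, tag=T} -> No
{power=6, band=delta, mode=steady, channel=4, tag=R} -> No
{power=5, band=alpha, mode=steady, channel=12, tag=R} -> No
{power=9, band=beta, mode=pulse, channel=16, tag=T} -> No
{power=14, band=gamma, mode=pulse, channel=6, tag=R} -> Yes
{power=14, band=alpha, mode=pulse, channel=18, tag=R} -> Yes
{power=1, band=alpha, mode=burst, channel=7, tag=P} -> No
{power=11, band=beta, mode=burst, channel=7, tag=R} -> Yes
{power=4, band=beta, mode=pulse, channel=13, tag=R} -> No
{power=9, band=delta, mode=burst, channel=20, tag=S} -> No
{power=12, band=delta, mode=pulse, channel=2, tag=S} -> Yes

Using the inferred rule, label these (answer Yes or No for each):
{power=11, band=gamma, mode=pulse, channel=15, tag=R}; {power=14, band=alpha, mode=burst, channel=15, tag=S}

Yes, Yes

The simplest hypothesis consistent with all the labels is: power ≥ 11.
Yes: {power=11, band=gamma, mode=pulse, channel=15, tag=R}, since power = 11.
Yes: {power=14, band=alpha, mode=burst, channel=15, tag=S}, since power = 14.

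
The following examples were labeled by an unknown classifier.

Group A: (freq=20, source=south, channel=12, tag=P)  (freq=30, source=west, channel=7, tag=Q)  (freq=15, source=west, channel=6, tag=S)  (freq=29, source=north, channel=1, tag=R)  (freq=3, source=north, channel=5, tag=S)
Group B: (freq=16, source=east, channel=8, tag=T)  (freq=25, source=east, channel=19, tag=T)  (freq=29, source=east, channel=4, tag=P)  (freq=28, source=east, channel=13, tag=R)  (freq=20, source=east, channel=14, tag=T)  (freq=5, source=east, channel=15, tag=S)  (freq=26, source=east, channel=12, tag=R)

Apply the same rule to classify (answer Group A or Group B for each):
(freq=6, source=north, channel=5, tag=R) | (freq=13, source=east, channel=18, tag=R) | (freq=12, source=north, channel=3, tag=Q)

Checking candidate rules against both groups, what survives is: source is not east.

Group A, Group B, Group A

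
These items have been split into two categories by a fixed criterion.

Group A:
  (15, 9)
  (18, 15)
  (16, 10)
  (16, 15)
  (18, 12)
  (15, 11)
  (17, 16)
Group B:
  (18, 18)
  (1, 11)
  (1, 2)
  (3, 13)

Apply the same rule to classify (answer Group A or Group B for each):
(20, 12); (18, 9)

Rule: first > second. This holds for each 'Group A' example and fails for each 'Group B' one.

Group A, Group A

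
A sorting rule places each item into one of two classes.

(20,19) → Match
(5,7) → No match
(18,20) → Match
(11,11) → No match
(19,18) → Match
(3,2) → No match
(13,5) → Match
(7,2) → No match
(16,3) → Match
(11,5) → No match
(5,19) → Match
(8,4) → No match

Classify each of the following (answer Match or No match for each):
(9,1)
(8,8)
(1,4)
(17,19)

Rule: max ≥ 13. This holds for each 'Match' example and fails for each 'No match' one.
No match: (9,1), since max 9. No match: (8,8), since max 8. No match: (1,4), since max 4. Match: (17,19), since max 19.

No match, No match, No match, Match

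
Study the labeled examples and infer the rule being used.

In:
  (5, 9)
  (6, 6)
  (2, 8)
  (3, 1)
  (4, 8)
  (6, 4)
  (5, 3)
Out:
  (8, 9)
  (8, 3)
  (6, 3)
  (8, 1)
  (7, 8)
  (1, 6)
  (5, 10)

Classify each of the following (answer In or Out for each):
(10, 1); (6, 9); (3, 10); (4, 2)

Checking candidate rules against both groups, what survives is: sum is even.
(10, 1): 10+1 = 11, fails this test → Out.
(6, 9): 6+9 = 15, fails this test → Out.
(3, 10): 3+10 = 13, fails this test → Out.
(4, 2): 4+2 = 6, satisfies this → In.

Out, Out, Out, In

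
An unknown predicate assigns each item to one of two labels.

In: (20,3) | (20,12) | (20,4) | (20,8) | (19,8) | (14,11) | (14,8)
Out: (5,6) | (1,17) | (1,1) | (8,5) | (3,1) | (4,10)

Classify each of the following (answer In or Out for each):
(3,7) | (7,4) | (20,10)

Out, Out, In

One predicate separates the groups cleanly: sum ≥ 22.
(3,7): Out (3+7 = 10). (7,4): Out (7+4 = 11). (20,10): In (20+10 = 30).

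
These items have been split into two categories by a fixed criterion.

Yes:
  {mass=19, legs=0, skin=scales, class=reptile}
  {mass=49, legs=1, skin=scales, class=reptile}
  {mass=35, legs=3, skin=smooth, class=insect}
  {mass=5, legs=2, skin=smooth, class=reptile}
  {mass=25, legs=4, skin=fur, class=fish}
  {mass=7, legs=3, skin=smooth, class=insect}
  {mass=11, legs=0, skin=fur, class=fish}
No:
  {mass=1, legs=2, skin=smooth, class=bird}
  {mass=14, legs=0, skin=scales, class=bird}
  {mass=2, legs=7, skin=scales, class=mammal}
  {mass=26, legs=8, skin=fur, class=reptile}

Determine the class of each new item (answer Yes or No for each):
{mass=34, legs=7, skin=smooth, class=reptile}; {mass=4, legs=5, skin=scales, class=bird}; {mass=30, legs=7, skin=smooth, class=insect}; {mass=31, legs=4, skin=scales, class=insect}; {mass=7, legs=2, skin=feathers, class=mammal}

The classifier is using: mass ≥ 2 AND mass is odd.
{mass=34, legs=7, skin=smooth, class=reptile}: mass = 34 — doesn't qualify, so No.
{mass=4, legs=5, skin=scales, class=bird}: mass = 4 — doesn't qualify, so No.
{mass=30, legs=7, skin=smooth, class=insect}: mass = 30 — doesn't qualify, so No.
{mass=31, legs=4, skin=scales, class=insect}: mass = 31 — qualifies, so Yes.
{mass=7, legs=2, skin=feathers, class=mammal}: mass = 7 — qualifies, so Yes.

No, No, No, Yes, Yes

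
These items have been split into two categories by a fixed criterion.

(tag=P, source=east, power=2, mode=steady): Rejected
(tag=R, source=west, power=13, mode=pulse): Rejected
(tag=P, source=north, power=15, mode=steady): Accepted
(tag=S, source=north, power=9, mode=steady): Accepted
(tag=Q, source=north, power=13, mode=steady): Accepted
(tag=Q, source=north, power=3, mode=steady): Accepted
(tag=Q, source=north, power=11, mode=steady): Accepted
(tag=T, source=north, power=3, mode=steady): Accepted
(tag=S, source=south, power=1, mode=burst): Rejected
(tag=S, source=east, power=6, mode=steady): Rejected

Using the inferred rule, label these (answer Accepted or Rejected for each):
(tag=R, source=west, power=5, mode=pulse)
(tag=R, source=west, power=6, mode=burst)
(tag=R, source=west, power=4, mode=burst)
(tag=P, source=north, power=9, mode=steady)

Rule: source is north. This holds for each 'Accepted' example and fails for each 'Rejected' one.
(tag=R, source=west, power=5, mode=pulse): source is west, does not fit → Rejected.
(tag=R, source=west, power=6, mode=burst): source is west, does not fit → Rejected.
(tag=R, source=west, power=4, mode=burst): source is west, does not fit → Rejected.
(tag=P, source=north, power=9, mode=steady): source is north, fits → Accepted.

Rejected, Rejected, Rejected, Accepted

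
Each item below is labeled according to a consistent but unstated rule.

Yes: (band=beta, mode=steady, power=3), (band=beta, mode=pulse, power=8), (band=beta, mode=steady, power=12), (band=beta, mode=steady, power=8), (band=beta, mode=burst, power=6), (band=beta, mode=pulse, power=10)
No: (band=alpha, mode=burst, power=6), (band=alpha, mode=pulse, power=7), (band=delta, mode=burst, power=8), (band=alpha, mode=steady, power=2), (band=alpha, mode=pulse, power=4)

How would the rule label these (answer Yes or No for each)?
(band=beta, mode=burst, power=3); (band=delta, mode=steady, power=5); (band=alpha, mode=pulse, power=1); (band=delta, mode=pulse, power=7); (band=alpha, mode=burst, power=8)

The classifier is using: band is beta.
(band=beta, mode=burst, power=3) — band is beta, hence Yes. (band=delta, mode=steady, power=5) — band is delta, hence No. (band=alpha, mode=pulse, power=1) — band is alpha, hence No. (band=delta, mode=pulse, power=7) — band is delta, hence No. (band=alpha, mode=burst, power=8) — band is alpha, hence No.

Yes, No, No, No, No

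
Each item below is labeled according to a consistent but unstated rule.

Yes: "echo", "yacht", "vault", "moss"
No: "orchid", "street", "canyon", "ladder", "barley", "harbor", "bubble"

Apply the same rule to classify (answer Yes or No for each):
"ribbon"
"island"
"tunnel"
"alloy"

Rule: length ≤ 5. This holds for each 'Yes' example and fails for each 'No' one.
"ribbon": length 6, fails the rule → No. "island": length 6, fails the rule → No. "tunnel": length 6, fails the rule → No. "alloy": length 5, qualifies → Yes.

No, No, No, Yes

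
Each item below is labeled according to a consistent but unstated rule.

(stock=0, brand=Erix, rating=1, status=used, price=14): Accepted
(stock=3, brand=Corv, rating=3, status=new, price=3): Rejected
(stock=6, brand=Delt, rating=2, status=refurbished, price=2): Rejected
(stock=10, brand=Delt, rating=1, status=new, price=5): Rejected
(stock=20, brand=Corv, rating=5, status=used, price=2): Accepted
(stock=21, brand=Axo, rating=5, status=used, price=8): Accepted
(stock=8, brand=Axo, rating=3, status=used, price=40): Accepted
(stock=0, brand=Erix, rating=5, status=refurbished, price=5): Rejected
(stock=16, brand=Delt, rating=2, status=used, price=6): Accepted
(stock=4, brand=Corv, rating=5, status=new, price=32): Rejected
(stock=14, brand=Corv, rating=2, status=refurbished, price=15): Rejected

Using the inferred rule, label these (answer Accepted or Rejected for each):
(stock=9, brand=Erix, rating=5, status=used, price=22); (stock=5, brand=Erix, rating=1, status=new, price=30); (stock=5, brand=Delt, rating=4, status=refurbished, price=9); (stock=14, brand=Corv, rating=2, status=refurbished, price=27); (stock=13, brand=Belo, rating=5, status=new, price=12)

Accepted, Rejected, Rejected, Rejected, Rejected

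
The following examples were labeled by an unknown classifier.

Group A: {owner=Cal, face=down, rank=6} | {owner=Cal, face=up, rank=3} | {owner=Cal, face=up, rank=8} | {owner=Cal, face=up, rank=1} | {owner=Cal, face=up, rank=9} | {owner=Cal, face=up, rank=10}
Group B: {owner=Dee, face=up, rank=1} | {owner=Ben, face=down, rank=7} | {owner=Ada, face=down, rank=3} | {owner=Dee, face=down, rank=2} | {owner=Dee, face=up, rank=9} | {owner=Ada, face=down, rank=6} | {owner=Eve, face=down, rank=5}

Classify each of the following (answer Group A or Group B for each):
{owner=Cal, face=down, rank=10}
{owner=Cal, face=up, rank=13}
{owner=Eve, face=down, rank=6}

All 'Group A' examples share one property — owner is Cal — and every 'Group B' example lacks it.
{owner=Cal, face=down, rank=10} — owner is Cal, hence Group A.
{owner=Cal, face=up, rank=13} — owner is Cal, hence Group A.
{owner=Eve, face=down, rank=6} — owner is Eve, hence Group B.

Group A, Group A, Group B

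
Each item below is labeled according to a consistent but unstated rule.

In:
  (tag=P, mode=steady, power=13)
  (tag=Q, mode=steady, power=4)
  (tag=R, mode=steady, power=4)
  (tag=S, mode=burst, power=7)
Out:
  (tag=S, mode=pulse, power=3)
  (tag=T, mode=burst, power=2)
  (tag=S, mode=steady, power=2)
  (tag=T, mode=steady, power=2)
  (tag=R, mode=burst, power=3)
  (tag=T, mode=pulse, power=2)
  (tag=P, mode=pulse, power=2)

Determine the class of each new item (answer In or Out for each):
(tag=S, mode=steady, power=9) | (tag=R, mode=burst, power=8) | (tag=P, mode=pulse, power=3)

In, In, Out

'In' ⟺ power ≥ 4.
(tag=S, mode=steady, power=9): power = 9, qualifies → In. (tag=R, mode=burst, power=8): power = 8, qualifies → In. (tag=P, mode=pulse, power=3): power = 3, lacks this property → Out.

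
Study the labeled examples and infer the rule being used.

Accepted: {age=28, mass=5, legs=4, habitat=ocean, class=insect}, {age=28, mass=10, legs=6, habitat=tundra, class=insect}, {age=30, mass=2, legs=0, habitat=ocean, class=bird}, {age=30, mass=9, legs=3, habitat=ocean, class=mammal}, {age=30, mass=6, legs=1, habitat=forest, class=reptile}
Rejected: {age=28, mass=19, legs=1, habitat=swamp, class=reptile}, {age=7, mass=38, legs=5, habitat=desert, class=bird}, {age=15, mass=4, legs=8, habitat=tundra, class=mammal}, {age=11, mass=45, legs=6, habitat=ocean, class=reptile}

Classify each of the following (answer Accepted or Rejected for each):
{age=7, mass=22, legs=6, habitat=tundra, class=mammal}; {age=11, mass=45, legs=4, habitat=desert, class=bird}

Rejected, Rejected

The rule appears to be: mass ≤ 10 AND age ≥ 28.
{age=7, mass=22, legs=6, habitat=tundra, class=mammal}: Rejected (mass = 22, age = 7).
{age=11, mass=45, legs=4, habitat=desert, class=bird}: Rejected (mass = 45, age = 11).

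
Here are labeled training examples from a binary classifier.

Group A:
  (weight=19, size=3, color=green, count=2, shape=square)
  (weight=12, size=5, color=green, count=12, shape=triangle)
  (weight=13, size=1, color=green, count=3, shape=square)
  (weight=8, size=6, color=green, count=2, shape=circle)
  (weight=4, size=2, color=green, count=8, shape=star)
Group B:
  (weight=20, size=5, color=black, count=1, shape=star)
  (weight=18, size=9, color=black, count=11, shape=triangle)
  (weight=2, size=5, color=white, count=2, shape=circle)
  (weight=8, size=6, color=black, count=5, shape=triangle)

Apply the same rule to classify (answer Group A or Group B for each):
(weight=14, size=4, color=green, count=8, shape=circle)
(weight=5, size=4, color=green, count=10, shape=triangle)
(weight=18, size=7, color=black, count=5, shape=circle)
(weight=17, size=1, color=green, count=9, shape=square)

Comparing the two groups points to one rule — color is green.
(weight=14, size=4, color=green, count=8, shape=circle): Group A (color is green). (weight=5, size=4, color=green, count=10, shape=triangle): Group A (color is green). (weight=18, size=7, color=black, count=5, shape=circle): Group B (color is black). (weight=17, size=1, color=green, count=9, shape=square): Group A (color is green).

Group A, Group A, Group B, Group A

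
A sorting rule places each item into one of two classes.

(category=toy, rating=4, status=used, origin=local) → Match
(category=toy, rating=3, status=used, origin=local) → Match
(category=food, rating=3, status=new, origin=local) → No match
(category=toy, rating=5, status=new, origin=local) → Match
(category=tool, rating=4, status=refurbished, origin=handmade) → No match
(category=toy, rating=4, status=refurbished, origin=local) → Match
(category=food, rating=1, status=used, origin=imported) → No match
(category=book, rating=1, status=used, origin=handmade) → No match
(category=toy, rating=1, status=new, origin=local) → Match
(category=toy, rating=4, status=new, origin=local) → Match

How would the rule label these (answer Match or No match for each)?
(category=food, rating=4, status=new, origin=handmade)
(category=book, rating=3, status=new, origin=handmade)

All 'Match' examples share one property — category is toy — and every 'No match' example lacks it.
(category=food, rating=4, status=new, origin=handmade): No match (category is food). (category=book, rating=3, status=new, origin=handmade): No match (category is book).

No match, No match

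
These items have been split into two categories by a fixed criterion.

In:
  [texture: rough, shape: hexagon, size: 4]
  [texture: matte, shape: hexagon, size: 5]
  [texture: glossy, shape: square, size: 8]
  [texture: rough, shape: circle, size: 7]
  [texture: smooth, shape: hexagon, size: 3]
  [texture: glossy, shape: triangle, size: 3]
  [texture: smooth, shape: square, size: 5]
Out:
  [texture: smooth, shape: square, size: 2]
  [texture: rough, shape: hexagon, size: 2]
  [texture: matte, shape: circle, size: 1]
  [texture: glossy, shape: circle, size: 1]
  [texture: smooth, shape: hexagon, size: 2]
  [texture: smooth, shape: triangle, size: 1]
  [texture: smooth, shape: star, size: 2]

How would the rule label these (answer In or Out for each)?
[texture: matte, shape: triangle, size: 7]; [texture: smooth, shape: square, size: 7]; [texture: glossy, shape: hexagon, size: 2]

In, In, Out

Rule: size ≥ 3. This holds for each 'In' example and fails for each 'Out' one.
In: [texture: matte, shape: triangle, size: 7], since size = 7.
In: [texture: smooth, shape: square, size: 7], since size = 7.
Out: [texture: glossy, shape: hexagon, size: 2], since size = 2.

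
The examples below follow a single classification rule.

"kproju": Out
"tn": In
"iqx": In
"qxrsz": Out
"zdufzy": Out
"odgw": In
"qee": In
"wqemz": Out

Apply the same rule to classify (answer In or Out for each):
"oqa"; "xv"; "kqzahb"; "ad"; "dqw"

The pattern is that an item is 'In' exactly when: length ≤ 4.
"oqa": length 3, has this property → In.
"xv": length 2, has this property → In.
"kqzahb": length 6, lacks this property → Out.
"ad": length 2, has this property → In.
"dqw": length 3, has this property → In.

In, In, Out, In, In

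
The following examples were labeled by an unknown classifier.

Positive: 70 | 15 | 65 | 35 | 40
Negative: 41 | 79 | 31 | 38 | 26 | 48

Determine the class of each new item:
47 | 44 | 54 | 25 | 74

Rule: multiple of 5. This holds for each 'Positive' example and fails for each 'Negative' one.
47: 47 = 5·9 + 2, fails this test → Negative.
44: 44 = 5·8 + 4, fails this test → Negative.
54: 54 = 5·10 + 4, fails this test → Negative.
25: 25 = 5·5, matches → Positive.
74: 74 = 5·14 + 4, fails this test → Negative.

Negative, Negative, Negative, Positive, Negative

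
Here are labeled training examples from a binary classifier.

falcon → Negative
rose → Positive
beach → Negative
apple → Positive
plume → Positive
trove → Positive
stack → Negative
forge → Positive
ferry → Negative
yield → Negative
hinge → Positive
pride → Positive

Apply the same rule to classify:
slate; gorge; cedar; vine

Positive, Positive, Negative, Positive

The simplest hypothesis consistent with all the labels is: ends with 'e'.
slate → ends with 'e' → Positive. gorge → ends with 'e' → Positive. cedar → ends with 'r' → Negative. vine → ends with 'e' → Positive.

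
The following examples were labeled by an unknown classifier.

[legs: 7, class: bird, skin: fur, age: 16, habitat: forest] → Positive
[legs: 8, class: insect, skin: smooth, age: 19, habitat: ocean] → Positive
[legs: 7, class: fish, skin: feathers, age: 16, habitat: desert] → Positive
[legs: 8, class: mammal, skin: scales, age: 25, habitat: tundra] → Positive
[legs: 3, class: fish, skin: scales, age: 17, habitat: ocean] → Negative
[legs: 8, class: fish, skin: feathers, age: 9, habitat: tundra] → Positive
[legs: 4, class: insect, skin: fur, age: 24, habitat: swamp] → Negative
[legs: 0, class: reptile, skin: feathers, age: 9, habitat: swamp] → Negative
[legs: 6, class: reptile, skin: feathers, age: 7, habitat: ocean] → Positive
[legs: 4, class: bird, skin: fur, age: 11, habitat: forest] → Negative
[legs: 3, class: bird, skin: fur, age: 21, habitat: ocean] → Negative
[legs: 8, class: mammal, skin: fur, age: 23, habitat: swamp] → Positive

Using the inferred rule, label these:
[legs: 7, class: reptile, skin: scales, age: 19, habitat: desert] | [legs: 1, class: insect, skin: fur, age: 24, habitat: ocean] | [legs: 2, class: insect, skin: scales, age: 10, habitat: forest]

Positive, Negative, Negative

The distinguishing property — legs ≥ 6 — holds for all the 'Positive' cases and none of the 'Negative' cases.
[legs: 7, class: reptile, skin: scales, age: 19, habitat: desert] — legs = 7, hence Positive. [legs: 1, class: insect, skin: fur, age: 24, habitat: ocean] — legs = 1, hence Negative. [legs: 2, class: insect, skin: scales, age: 10, habitat: forest] — legs = 2, hence Negative.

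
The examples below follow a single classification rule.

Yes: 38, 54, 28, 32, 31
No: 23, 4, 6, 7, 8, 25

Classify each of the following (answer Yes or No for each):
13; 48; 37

No, Yes, Yes

The simplest hypothesis consistent with all the labels is: at least 28.
13: 13 < 28 — doesn't qualify, so No.
48: 48 ≥ 28 — meets the rule, so Yes.
37: 37 ≥ 28 — meets the rule, so Yes.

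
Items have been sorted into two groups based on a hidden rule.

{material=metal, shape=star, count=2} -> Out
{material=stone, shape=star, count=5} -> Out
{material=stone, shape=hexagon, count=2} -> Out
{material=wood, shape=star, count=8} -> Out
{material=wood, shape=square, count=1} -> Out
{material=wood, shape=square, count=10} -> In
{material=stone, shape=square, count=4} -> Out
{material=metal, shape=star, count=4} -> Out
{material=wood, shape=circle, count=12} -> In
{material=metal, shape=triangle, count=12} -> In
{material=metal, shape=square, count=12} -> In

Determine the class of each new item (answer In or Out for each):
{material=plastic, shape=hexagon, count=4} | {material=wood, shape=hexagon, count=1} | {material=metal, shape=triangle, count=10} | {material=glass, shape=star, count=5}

Rule: count ≥ 10. This holds for each 'In' example and fails for each 'Out' one.

Out, Out, In, Out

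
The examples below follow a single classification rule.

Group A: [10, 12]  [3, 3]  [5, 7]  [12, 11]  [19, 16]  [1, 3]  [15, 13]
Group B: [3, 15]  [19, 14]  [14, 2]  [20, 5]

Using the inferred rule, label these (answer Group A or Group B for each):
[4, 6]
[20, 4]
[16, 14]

One predicate separates the groups cleanly: |first − second| ≤ 3.
Group A: [4, 6], since |4−6| = 2.
Group B: [20, 4], since |20−4| = 16.
Group A: [16, 14], since |16−14| = 2.

Group A, Group B, Group A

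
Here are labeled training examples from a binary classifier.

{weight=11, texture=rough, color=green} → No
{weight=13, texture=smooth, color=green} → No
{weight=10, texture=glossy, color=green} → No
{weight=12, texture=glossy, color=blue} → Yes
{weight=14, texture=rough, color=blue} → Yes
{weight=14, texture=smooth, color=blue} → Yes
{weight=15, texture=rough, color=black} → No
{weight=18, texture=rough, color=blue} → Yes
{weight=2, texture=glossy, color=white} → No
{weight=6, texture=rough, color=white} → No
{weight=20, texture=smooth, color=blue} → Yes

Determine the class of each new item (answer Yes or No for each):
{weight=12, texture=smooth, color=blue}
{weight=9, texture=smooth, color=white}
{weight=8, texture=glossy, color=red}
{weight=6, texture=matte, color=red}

A rule that fits every label: color is blue — true of each 'Yes' example, false of each 'No' one.
{weight=12, texture=smooth, color=blue} → color is blue → Yes.
{weight=9, texture=smooth, color=white} → color is white → No.
{weight=8, texture=glossy, color=red} → color is red → No.
{weight=6, texture=matte, color=red} → color is red → No.

Yes, No, No, No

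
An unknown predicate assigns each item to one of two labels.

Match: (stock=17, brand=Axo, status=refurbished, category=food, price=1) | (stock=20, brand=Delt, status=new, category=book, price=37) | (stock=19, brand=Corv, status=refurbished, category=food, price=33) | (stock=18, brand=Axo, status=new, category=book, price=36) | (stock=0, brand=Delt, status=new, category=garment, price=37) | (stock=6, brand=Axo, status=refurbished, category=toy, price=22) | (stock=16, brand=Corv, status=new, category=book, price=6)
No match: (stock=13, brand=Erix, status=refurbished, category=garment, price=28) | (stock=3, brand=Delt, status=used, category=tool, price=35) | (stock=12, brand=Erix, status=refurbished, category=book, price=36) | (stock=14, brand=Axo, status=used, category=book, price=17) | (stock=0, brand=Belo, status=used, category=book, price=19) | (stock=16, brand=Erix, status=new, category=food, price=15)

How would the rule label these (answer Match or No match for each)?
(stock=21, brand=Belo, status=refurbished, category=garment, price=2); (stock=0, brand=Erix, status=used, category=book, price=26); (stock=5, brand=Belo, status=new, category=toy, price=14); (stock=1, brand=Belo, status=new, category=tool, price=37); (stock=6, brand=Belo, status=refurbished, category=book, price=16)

Rule: status is not used AND brand is not Erix. This holds for each 'Match' example and fails for each 'No match' one.

Match, No match, Match, Match, Match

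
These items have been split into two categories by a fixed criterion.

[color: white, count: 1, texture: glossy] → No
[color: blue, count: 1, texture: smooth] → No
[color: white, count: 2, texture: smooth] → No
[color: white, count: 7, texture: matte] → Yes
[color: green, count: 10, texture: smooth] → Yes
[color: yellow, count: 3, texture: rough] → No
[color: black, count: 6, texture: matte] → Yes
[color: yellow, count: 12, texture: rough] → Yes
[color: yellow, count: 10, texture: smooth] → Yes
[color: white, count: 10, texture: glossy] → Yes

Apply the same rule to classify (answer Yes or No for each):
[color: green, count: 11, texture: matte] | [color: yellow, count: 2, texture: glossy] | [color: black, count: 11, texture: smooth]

A rule that fits every label: count ≥ 6 — true of each 'Yes' example, false of each 'No' one.
[color: green, count: 11, texture: matte]: count = 11 — checks out, so Yes.
[color: yellow, count: 2, texture: glossy]: count = 2 — does not pass, so No.
[color: black, count: 11, texture: smooth]: count = 11 — checks out, so Yes.

Yes, No, Yes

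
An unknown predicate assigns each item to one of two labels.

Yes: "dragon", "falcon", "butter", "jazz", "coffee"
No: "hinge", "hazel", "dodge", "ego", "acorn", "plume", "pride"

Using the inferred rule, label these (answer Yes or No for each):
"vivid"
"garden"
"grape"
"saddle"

No, Yes, No, Yes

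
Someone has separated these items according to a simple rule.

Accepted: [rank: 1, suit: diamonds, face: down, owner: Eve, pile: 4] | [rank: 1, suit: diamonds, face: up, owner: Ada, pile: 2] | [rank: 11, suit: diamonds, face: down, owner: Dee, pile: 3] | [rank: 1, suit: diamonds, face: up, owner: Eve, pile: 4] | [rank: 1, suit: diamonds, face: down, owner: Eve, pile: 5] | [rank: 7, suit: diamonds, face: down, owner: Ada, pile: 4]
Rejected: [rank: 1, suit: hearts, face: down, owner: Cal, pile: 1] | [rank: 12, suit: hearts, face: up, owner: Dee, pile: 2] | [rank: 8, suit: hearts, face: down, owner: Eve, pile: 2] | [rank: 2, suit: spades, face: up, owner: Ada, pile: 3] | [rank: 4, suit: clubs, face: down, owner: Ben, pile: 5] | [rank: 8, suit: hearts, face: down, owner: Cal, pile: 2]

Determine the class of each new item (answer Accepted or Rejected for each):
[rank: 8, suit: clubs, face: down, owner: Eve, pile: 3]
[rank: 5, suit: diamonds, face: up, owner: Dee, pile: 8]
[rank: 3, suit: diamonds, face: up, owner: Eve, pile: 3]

Rejected, Accepted, Accepted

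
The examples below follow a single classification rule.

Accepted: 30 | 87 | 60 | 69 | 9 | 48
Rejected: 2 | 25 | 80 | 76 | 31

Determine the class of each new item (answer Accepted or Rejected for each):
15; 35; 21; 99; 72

The common property of the 'Accepted' items is: multiple of 3. No 'Rejected' item has it.
15 — 15 = 3·5, hence Accepted. 35 — 35 = 3·11 + 2, hence Rejected. 21 — 21 = 3·7, hence Accepted. 99 — 99 = 3·33, hence Accepted. 72 — 72 = 3·24, hence Accepted.

Accepted, Rejected, Accepted, Accepted, Accepted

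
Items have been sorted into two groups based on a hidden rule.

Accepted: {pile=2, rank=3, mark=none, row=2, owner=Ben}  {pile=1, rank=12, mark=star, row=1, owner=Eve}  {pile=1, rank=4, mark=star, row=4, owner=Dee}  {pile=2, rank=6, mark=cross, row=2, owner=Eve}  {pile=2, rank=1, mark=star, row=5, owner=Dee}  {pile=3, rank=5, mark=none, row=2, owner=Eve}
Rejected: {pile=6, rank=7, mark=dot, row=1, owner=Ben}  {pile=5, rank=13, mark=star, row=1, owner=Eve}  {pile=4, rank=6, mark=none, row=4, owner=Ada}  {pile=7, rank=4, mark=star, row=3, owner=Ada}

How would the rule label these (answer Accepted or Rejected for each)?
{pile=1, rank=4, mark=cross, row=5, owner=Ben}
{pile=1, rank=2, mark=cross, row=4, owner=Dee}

The distinguishing property — pile ≤ 3 — holds for all the 'Accepted' cases and none of the 'Rejected' cases.
{pile=1, rank=4, mark=cross, row=5, owner=Ben} — pile = 1, hence Accepted.
{pile=1, rank=2, mark=cross, row=4, owner=Dee} — pile = 1, hence Accepted.

Accepted, Accepted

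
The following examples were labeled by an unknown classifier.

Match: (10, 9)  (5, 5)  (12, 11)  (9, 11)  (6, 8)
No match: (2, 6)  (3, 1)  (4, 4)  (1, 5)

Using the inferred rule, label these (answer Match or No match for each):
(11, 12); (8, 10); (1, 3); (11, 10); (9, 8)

Match, Match, No match, Match, Match

One predicate separates the groups cleanly: sum ≥ 10.
(11, 12): 11+12 = 23, qualifies → Match.
(8, 10): 8+10 = 18, qualifies → Match.
(1, 3): 1+3 = 4, does not pass → No match.
(11, 10): 11+10 = 21, qualifies → Match.
(9, 8): 9+8 = 17, qualifies → Match.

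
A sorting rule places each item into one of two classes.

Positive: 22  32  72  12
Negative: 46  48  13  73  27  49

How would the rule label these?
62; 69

Positive, Negative

The pattern is that an item is 'Positive' exactly when: ends in digit 2.
62 → last digit 2 → Positive.
69 → last digit 9 → Negative.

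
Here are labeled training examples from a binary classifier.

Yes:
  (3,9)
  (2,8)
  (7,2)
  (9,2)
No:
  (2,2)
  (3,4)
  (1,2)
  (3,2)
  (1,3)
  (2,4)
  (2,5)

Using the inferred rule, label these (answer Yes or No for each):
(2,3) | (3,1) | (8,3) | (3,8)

No, No, Yes, Yes

All 'Yes' examples share one property — sum ≥ 9 — and every 'No' example lacks it.
No: (2,3), since 2+3 = 5.
No: (3,1), since 3+1 = 4.
Yes: (8,3), since 8+3 = 11.
Yes: (3,8), since 3+8 = 11.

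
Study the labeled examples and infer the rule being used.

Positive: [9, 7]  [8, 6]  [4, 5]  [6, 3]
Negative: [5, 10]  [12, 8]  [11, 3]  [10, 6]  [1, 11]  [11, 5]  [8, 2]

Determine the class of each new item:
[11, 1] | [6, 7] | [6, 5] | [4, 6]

Negative, Positive, Positive, Positive

The classifier is using: |first − second| ≤ 3.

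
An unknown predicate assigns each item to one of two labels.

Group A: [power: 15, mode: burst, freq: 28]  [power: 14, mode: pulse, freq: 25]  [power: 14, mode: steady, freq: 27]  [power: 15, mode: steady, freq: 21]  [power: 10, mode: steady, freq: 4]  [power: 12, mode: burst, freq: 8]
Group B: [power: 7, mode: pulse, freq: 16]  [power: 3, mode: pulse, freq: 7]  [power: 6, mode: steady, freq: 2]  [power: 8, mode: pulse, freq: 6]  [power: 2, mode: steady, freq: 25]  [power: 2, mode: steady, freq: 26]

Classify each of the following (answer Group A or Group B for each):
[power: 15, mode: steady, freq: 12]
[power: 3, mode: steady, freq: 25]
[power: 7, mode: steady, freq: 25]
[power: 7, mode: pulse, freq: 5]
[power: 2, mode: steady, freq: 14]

The rule appears to be: power ≥ 10.
[power: 15, mode: steady, freq: 12]: power = 15, meets the rule → Group A.
[power: 3, mode: steady, freq: 25]: power = 3, does not fit → Group B.
[power: 7, mode: steady, freq: 25]: power = 7, does not fit → Group B.
[power: 7, mode: pulse, freq: 5]: power = 7, does not fit → Group B.
[power: 2, mode: steady, freq: 14]: power = 2, does not fit → Group B.

Group A, Group B, Group B, Group B, Group B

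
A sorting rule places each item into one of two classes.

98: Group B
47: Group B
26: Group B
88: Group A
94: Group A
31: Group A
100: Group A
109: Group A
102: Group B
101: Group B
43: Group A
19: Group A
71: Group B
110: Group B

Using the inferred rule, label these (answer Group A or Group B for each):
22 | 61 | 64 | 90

Group A, Group A, Group A, Group B

The common property of the 'Group A' items is: ≡ 1 (mod 3). No 'Group B' item has it.
22 — 22 mod 3 = 1, hence Group A.
61 — 61 mod 3 = 1, hence Group A.
64 — 64 mod 3 = 1, hence Group A.
90 — 90 mod 3 = 0, hence Group B.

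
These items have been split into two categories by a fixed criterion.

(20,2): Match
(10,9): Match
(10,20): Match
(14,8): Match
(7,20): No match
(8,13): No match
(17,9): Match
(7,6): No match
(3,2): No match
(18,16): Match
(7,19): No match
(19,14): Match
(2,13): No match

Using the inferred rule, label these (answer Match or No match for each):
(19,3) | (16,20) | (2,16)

Match, Match, No match

The pattern is that an item is 'Match' exactly when: first ≥ 9.
(19,3): first 19 — passes, so Match.
(16,20): first 16 — passes, so Match.
(2,16): first 2 — fails the rule, so No match.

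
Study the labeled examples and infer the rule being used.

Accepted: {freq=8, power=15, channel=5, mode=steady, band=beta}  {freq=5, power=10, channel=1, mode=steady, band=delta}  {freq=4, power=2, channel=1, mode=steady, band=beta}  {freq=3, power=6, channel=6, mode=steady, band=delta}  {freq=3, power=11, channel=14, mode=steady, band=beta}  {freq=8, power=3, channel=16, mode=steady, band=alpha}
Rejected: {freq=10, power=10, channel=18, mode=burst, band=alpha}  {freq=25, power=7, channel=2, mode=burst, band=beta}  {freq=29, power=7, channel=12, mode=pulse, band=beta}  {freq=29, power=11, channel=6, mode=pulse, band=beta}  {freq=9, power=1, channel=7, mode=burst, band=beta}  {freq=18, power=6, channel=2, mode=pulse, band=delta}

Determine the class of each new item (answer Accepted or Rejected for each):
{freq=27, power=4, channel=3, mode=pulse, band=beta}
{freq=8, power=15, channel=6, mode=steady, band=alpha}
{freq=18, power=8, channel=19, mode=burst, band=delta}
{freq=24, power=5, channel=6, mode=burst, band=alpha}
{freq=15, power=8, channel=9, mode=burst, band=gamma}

Rejected, Accepted, Rejected, Rejected, Rejected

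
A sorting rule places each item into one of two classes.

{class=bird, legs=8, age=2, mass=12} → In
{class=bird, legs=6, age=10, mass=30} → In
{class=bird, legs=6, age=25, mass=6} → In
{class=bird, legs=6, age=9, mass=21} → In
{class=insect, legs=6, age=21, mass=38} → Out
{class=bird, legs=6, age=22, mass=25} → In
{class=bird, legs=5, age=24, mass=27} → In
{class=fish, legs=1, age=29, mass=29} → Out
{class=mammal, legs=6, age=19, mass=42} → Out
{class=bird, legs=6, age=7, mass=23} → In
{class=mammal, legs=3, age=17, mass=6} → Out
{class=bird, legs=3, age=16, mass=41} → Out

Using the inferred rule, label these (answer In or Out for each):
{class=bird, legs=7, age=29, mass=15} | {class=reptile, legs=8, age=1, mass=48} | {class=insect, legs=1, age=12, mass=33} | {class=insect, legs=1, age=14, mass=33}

In, Out, Out, Out

The distinguishing property — class is bird AND legs ≥ 5 — holds for all the 'In' cases and none of the 'Out' cases.
{class=bird, legs=7, age=29, mass=15}: class is bird, legs = 7 — passes, so In. {class=reptile, legs=8, age=1, mass=48}: class is reptile, legs = 8 — fails the rule, so Out. {class=insect, legs=1, age=12, mass=33}: class is insect, legs = 1 — fails the rule, so Out. {class=insect, legs=1, age=14, mass=33}: class is insect, legs = 1 — fails the rule, so Out.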